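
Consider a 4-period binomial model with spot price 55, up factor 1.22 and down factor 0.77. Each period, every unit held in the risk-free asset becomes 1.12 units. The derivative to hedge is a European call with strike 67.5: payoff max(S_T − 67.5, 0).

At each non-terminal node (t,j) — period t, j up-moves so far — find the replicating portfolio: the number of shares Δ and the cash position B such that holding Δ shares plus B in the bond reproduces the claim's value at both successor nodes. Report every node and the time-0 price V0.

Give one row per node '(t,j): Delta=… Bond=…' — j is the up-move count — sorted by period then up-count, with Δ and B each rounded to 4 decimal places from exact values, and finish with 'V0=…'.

(0,0): Delta=0.7172 Bond=-24.3065
(1,0): Delta=0.2379 Bond=-6.9265
(1,1): Delta=0.8036 Bond=-33.0224
(2,0): Delta=0.0000 Bond=0.0000
(2,1): Delta=0.2808 Bond=-9.9742
(2,2): Delta=0.8979 Bond=-44.7025
(3,0): Delta=0.0000 Bond=0.0000
(3,1): Delta=0.0000 Bond=0.0000
(3,2): Delta=0.3314 Bond=-14.3629
(3,3): Delta=1.0000 Bond=-60.2679
V0=15.1373

The replicating-portfolio and risk-neutral prices coincide; use p* = (1.12−0.77)/(1.22−0.77) = 0.7778 for the latter.
At expiry t=4: V(4,0)=0.0000, V(4,1)=0.0000, V(4,2)=0.0000, V(4,3)=9.4012, V(4,4)=54.3434
(3,0): S=25.1093. Δ = (V_up−V_dn)/(S_up−S_dn) = (0.0000−0.0000)/(30.6334−19.3342) = 0.0000. V = [p*·0.0000 + (1−p*)·0.0000]/1.12 = 0.0000. B = V − Δ·S = 0.0000.
(3,1): S=39.7836. Δ = (V_up−V_dn)/(S_up−S_dn) = (0.0000−0.0000)/(48.5360−30.6334) = 0.0000. V = [p*·0.0000 + (1−p*)·0.0000]/1.12 = 0.0000. B = V − Δ·S = 0.0000.
(3,2): S=63.0337. Δ = (V_up−V_dn)/(S_up−S_dn) = (9.4012−0.0000)/(76.9012−48.5360) = 0.3314. V = [p*·9.4012 + (1−p*)·0.0000]/1.12 = 6.5286. B = V − Δ·S = -14.3629.
(3,3): S=99.8716. Δ = (V_up−V_dn)/(S_up−S_dn) = (54.3434−9.4012)/(121.8434−76.9012) = 1.0000. V = [p*·54.3434 + (1−p*)·9.4012]/1.12 = 39.6038. B = V − Δ·S = -60.2679.
(2,0): S=32.6095. Δ = (V_up−V_dn)/(S_up−S_dn) = (0.0000−0.0000)/(39.7836−25.1093) = 0.0000. V = [p*·0.0000 + (1−p*)·0.0000]/1.12 = 0.0000. B = V − Δ·S = 0.0000.
(2,1): S=51.6670. Δ = (V_up−V_dn)/(S_up−S_dn) = (6.5286−0.0000)/(63.0337−39.7836) = 0.2808. V = [p*·6.5286 + (1−p*)·0.0000]/1.12 = 4.5337. B = V − Δ·S = -9.9742.
(2,2): S=81.8620. Δ = (V_up−V_dn)/(S_up−S_dn) = (39.6038−6.5286)/(99.8716−63.0337) = 0.8979. V = [p*·39.6038 + (1−p*)·6.5286]/1.12 = 28.7980. B = V − Δ·S = -44.7025.
(1,0): S=42.3500. Δ = (V_up−V_dn)/(S_up−S_dn) = (4.5337−0.0000)/(51.6670−32.6095) = 0.2379. V = [p*·4.5337 + (1−p*)·0.0000]/1.12 = 3.1484. B = V − Δ·S = -6.9265.
(1,1): S=67.1000. Δ = (V_up−V_dn)/(S_up−S_dn) = (28.7980−4.5337)/(81.8620−51.6670) = 0.8036. V = [p*·28.7980 + (1−p*)·4.5337]/1.12 = 20.8981. B = V − Δ·S = -33.0224.
(0,0): S=55.0000. Δ = (V_up−V_dn)/(S_up−S_dn) = (20.8981−3.1484)/(67.1000−42.3500) = 0.7172. V = [p*·20.8981 + (1−p*)·3.1484]/1.12 = 15.1373. B = V − Δ·S = -24.3065.
Each (Δ,B) replicates both successor values, so the strategy is self-financing and V0 is arbitrage-free.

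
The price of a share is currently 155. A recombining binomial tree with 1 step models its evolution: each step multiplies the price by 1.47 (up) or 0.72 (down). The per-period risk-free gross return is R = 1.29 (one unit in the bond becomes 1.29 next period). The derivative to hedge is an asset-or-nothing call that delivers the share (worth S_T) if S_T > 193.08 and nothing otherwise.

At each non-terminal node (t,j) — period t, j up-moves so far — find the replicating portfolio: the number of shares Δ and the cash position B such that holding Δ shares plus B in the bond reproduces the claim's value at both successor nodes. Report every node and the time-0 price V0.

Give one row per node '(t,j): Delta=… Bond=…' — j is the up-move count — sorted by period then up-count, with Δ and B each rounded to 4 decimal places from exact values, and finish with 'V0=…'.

(0,0): Delta=1.9600 Bond=-169.5628
V0=134.2372

Since d<R<u, set p* = (R−d)/(u−d) = 0.7600; price each node as the discounted p*-expectation of its children.
Terminal values V(1,·): V(1,0)=0.0000, V(1,1)=227.8500
(0,0): S=155.0000. Δ = (V_up−V_dn)/(S_up−S_dn) = (227.8500−0.0000)/(227.8500−111.6000) = 1.9600. V = [p*·227.8500 + (1−p*)·0.0000]/1.29 = 134.2372. B = V − Δ·S = -169.5628.
The time-0 hedge costs 134.2372, which is the no-arbitrage price.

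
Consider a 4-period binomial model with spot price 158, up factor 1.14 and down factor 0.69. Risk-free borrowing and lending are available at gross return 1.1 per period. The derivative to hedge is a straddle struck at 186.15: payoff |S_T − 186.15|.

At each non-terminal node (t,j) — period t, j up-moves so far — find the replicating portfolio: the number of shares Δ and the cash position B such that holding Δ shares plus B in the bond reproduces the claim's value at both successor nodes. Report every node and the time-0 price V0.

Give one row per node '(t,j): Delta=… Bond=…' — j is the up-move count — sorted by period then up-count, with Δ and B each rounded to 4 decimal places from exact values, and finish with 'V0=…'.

(0,0): Delta=0.2900 Bond=-0.7110
(1,0): Delta=-1.0000 Bond=139.8573
(1,1): Delta=0.3662 Bond=-14.5030
(2,0): Delta=-1.0000 Bond=153.8430
(2,1): Delta=-1.0000 Bond=153.8430
(2,2): Delta=0.4469 Bond=-32.5188
(3,0): Delta=-1.0000 Bond=169.2273
(3,1): Delta=-1.0000 Bond=169.2273
(3,2): Delta=-1.0000 Bond=169.2273
(3,3): Delta=0.5323 Bond=-55.7705
V0=45.1141

Since d<R<u, set p* = (R−d)/(u−d) = 0.9111; price each node as the discounted p*-expectation of its children.
Terminal payoffs: V(4,0)=150.3359, V(4,1)=126.9790, V(4,2)=88.3891, V(4,3)=24.6321, V(4,4)=80.7057
  t=3,j=0: stock 51.9044 → up 59.1710 (V=126.9790), down 35.8141 (V=150.3359). Price 117.3229; hedge Δ=-1.0000, bond B=169.2273.
  t=3,j=1: stock 85.7551 → up 97.7609 (V=88.3891), down 59.1710 (V=126.9790). Price 83.4721; hedge Δ=-1.0000, bond B=169.2273.
  t=3,j=2: stock 141.6824 → up 161.5179 (V=24.6321), down 97.7609 (V=88.3891). Price 27.5449; hedge Δ=-1.0000, bond B=169.2273.
  t=3,j=3: stock 234.0840 → up 266.8557 (V=80.7057), down 161.5179 (V=24.6321). Price 68.8376; hedge Δ=0.5323, bond B=-55.7705.
  t=2,j=0: stock 75.2238 → up 85.7551 (V=83.4721), down 51.9044 (V=117.3229). Price 78.6192; hedge Δ=-1.0000, bond B=153.8430.
  t=2,j=1: stock 124.2828 → up 141.6824 (V=27.5449), down 85.7551 (V=83.4721). Price 29.5602; hedge Δ=-1.0000, bond B=153.8430.
  t=2,j=2: stock 205.3368 → up 234.0840 (V=68.8376), down 141.6824 (V=27.5449). Price 59.2429; hedge Δ=0.4469, bond B=-32.5188.
  t=1,j=0: stock 109.0200 → up 124.2828 (V=29.5602), down 75.2238 (V=78.6192). Price 30.8373; hedge Δ=-1.0000, bond B=139.8573.
  t=1,j=1: stock 180.1200 → up 205.3368 (V=59.2429), down 124.2828 (V=29.5602). Price 51.4586; hedge Δ=0.3662, bond B=-14.5030.
  t=0,j=0: stock 158.0000 → up 180.1200 (V=51.4586), down 109.0200 (V=30.8373). Price 45.1141; hedge Δ=0.2900, bond B=-0.7110.
The time-0 hedge costs 45.1141, which is the no-arbitrage price.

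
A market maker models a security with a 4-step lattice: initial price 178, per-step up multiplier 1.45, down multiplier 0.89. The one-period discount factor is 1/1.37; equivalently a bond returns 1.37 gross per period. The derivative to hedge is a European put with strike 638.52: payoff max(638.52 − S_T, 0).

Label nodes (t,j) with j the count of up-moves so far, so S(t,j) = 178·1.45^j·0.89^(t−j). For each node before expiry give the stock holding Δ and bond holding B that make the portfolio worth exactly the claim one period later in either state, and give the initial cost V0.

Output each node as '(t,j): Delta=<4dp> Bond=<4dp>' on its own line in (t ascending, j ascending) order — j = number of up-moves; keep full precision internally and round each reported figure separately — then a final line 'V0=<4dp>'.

(0,0): Delta=-0.6356 Bond=139.1146
(1,0): Delta=-1.0000 Bond=248.3206
(1,1): Delta=-0.5983 Bond=180.9647
(2,0): Delta=-1.0000 Bond=340.1993
(2,1): Delta=-1.0000 Bond=340.1993
(2,2): Delta=-0.5572 Bond=232.5420
(3,0): Delta=-1.0000 Bond=466.0730
(3,1): Delta=-1.0000 Bond=466.0730
(3,2): Delta=-1.0000 Bond=466.0730
(3,3): Delta=-0.5119 Bond=294.0008
V0=25.9839

Since d<R<u, set p* = (R−d)/(u−d) = 0.8571; price each node as the discounted p*-expectation of its children.
Payoff layer (t=4): V(4,0)=526.8388, V(4,1)=456.5675, V(4,2)=342.0805, V(4,3)=155.5568, V(4,4)=0.0000
  t=3,j=0: stock 125.4845 → up 181.9525 (V=456.5675), down 111.6812 (V=526.8388). Price 340.5885; hedge Δ=-1.0000, bond B=466.0730.
  t=3,j=1: stock 204.4410 → up 296.4395 (V=342.0805), down 181.9525 (V=456.5675). Price 261.6320; hedge Δ=-1.0000, bond B=466.0730.
  t=3,j=2: stock 333.0781 → up 482.9632 (V=155.5568), down 296.4395 (V=342.0805). Price 132.9949; hedge Δ=-1.0000, bond B=466.0730.
  t=3,j=3: stock 542.6553 → up 786.8501 (V=0.0000), down 482.9632 (V=155.5568). Price 16.2207; hedge Δ=-0.5119, bond B=294.0008.
  t=2,j=0: stock 140.9938 → up 204.4410 (V=261.6320), down 125.4845 (V=340.5885). Price 199.2055; hedge Δ=-1.0000, bond B=340.1993.
  t=2,j=1: stock 229.7090 → up 333.0780 (V=132.9949), down 204.4410 (V=261.6320). Price 110.4903; hedge Δ=-1.0000, bond B=340.1993.
  t=2,j=2: stock 374.2450 → up 542.6553 (V=16.2207), down 333.0781 (V=132.9949). Price 24.0166; hedge Δ=-0.5572, bond B=232.5420.
  t=1,j=0: stock 158.4200 → up 229.7090 (V=110.4903), down 140.9938 (V=199.2055). Price 89.9006; hedge Δ=-1.0000, bond B=248.3206.
  t=1,j=1: stock 258.1000 → up 374.2450 (V=24.0166), down 229.7090 (V=110.4903). Price 26.5474; hedge Δ=-0.5983, bond B=180.9647.
  t=0,j=0: stock 178.0000 → up 258.1000 (V=26.5474), down 158.4200 (V=89.9006). Price 25.9839; hedge Δ=-0.6356, bond B=139.1146.
Each (Δ,B) replicates both successor values, so the strategy is self-financing and V0 is arbitrage-free.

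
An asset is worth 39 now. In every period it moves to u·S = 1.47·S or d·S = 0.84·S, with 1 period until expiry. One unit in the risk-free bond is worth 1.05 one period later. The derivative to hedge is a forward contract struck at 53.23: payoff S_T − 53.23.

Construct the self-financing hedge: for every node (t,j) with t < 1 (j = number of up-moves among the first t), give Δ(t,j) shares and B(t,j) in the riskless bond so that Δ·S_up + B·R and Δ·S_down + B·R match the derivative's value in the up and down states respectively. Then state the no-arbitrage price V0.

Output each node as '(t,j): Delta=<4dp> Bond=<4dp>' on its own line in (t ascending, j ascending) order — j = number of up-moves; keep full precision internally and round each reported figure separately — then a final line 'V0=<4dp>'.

Under the risk-neutral measure, an up-move has probability p* = (R−d)/(u−d) = 0.3333 and values discount at R = 1.05.
Terminal values V(1,·): V(1,0)=-20.4700, V(1,1)=4.1000
Node (0,0) S=39.0000: V=(p*·4.1000+(1−p*)·-20.4700)/1.05=-11.6952; Δ=(4.1000−-20.4700)/(57.3300−32.7600)=1.0000; B=V−Δ·S=-50.6952
The time-0 hedge costs -11.6952, which is the no-arbitrage price.

(0,0): Delta=1.0000 Bond=-50.6952
V0=-11.6952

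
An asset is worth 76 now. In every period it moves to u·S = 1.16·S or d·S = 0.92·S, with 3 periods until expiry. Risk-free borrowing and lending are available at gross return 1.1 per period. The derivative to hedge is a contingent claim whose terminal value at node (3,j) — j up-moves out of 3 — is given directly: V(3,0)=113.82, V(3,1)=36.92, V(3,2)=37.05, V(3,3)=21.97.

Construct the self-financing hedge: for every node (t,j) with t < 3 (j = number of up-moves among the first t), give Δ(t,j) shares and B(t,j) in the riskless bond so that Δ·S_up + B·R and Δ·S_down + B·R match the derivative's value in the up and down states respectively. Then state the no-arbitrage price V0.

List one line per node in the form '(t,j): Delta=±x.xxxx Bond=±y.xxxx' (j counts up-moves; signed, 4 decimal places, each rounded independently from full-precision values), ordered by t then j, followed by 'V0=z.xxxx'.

The replicating-portfolio and risk-neutral prices coincide; use p* = (1.1−0.92)/(1.16−0.92) = 0.7500 for the latter.
At expiry t=3: V(3,0)=113.8200, V(3,1)=36.9200, V(3,2)=37.0500, V(3,3)=21.9700
  t=2,j=0: stock 64.3264 → up 74.6186 (V=36.9200), down 59.1803 (V=113.8200). Price 51.0409; hedge Δ=-4.9811, bond B=371.4576.
  t=2,j=1: stock 81.1072 → up 94.0844 (V=37.0500), down 74.6186 (V=36.9200). Price 33.6523; hedge Δ=0.0067, bond B=33.1106.
  t=2,j=2: stock 102.2656 → up 118.6281 (V=21.9700), down 94.0844 (V=37.0500). Price 23.4000; hedge Δ=-0.6144, bond B=86.2333.
  t=1,j=0: stock 69.9200 → up 81.1072 (V=33.6523), down 64.3264 (V=51.0409). Price 34.5449; hedge Δ=-1.0362, bond B=106.9976.
  t=1,j=1: stock 88.1600 → up 102.2656 (V=23.4000), down 81.1072 (V=33.6523). Price 23.6028; hedge Δ=-0.4845, bond B=66.3206.
  t=0,j=0: stock 76.0000 → up 88.1600 (V=23.6028), down 69.9200 (V=34.5449). Price 23.9439; hedge Δ=-0.5999, bond B=69.5362.
The time-0 hedge costs 23.9439, which is the no-arbitrage price.

(0,0): Delta=-0.5999 Bond=69.5362
(1,0): Delta=-1.0362 Bond=106.9976
(1,1): Delta=-0.4845 Bond=66.3206
(2,0): Delta=-4.9811 Bond=371.4576
(2,1): Delta=0.0067 Bond=33.1106
(2,2): Delta=-0.6144 Bond=86.2333
V0=23.9439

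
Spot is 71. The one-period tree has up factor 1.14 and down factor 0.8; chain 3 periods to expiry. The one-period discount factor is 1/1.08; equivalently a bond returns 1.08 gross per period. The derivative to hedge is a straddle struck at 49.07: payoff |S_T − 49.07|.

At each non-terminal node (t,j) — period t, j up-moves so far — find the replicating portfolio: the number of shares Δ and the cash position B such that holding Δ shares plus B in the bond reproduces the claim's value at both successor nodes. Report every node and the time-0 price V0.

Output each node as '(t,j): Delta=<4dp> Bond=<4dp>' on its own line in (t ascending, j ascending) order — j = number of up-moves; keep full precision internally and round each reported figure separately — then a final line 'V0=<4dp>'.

No-arbitrage ⇒ martingale measure with p* = (R−d)/(u−d) = 0.8235.
At expiry t=3: V(3,0)=12.7180, V(3,1)=2.7316, V(3,2)=24.7473, V(3,3)=56.1196
Node (2,0) S=45.4400: V=(p*·2.7316+(1−p*)·12.7180)/1.08=4.1610; Δ=(2.7316−12.7180)/(51.8016−36.3520)=-0.6464; B=V−Δ·S=33.5328
Node (2,1) S=64.7520: V=(p*·24.7473+(1−p*)·2.7316)/1.08=19.3168; Δ=(24.7473−2.7316)/(73.8173−51.8016)=1.0000; B=V−Δ·S=-45.4352
Node (2,2) S=92.2716: V=(p*·56.1196+(1−p*)·24.7473)/1.08=46.8364; Δ=(56.1196−24.7473)/(105.1896−73.8173)=1.0000; B=V−Δ·S=-45.4352
Node (1,0) S=56.8000: V=(p*·19.3168+(1−p*)·4.1610)/1.08=15.4095; Δ=(19.3168−4.1610)/(64.7520−45.4400)=0.7848; B=V−Δ·S=-29.1664
Node (1,1) S=80.9400: V=(p*·46.8364+(1−p*)·19.3168)/1.08=38.8704; Δ=(46.8364−19.3168)/(92.2716−64.7520)=1.0000; B=V−Δ·S=-42.0696
Node (0,0) S=71.0000: V=(p*·38.8704+(1−p*)·15.4095)/1.08=32.1576; Δ=(38.8704−15.4095)/(80.9400−56.8000)=0.9719; B=V−Δ·S=-36.8450
Check: Δ(0,0)·S0 + B(0,0) = 32.1576 = V0.

(0,0): Delta=0.9719 Bond=-36.8450
(1,0): Delta=0.7848 Bond=-29.1664
(1,1): Delta=1.0000 Bond=-42.0696
(2,0): Delta=-0.6464 Bond=33.5328
(2,1): Delta=1.0000 Bond=-45.4352
(2,2): Delta=1.0000 Bond=-45.4352
V0=32.1576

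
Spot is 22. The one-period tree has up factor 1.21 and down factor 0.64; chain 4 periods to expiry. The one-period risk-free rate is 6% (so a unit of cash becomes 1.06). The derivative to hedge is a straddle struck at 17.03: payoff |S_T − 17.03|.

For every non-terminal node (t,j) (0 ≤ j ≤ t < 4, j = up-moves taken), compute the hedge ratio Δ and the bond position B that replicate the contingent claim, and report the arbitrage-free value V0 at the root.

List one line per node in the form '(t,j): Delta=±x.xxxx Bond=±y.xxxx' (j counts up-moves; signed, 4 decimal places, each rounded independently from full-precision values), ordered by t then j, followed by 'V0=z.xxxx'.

(0,0): Delta=0.6444 Bond=-3.3372
(1,0): Delta=-0.0471 Bond=6.1977
(1,1): Delta=0.7750 Bond=-7.0143
(2,0): Delta=-1.0000 Bond=15.1566
(2,1): Delta=0.1329 Bond=3.5028
(2,2): Delta=0.8962 Bond=-11.3416
(3,0): Delta=-1.0000 Bond=16.0660
(3,1): Delta=-1.0000 Bond=16.0660
(3,2): Delta=0.3470 Bond=-0.6989
(3,3): Delta=1.0000 Bond=-16.0660
V0=10.8385

Since d<R<u, set p* = (R−d)/(u−d) = 0.7368; price each node as the discounted p*-expectation of its children.
Terminal values V(4,·): V(4,0)=13.3390, V(4,1)=10.0517, V(4,2)=3.8367, V(4,3)=7.9136, V(4,4)=30.1290
Node (3,0) S=5.7672: V=(p*·10.0517+(1−p*)·13.3390)/1.06=10.2989; Δ=(10.0517−13.3390)/(6.9783−3.6910)=-1.0000; B=V−Δ·S=16.0660
Node (3,1) S=10.9036: V=(p*·3.8367+(1−p*)·10.0517)/1.06=5.1625; Δ=(3.8367−10.0517)/(13.1933−6.9783)=-1.0000; B=V−Δ·S=16.0660
Node (3,2) S=20.6145: V=(p*·7.9136+(1−p*)·3.8367)/1.06=6.4535; Δ=(7.9136−3.8367)/(24.9436−13.1933)=0.3470; B=V−Δ·S=-0.6989
Node (3,3) S=38.9743: V=(p*·30.1290+(1−p*)·7.9136)/1.06=22.9083; Δ=(30.1290−7.9136)/(47.1590−24.9436)=1.0000; B=V−Δ·S=-16.0660
Node (2,0) S=9.0112: V=(p*·5.1625+(1−p*)·10.2989)/1.06=6.1454; Δ=(5.1625−10.2989)/(10.9036−5.7672)=-1.0000; B=V−Δ·S=15.1566
Node (2,1) S=17.0368: V=(p*·6.4535+(1−p*)·5.1625)/1.06=5.7677; Δ=(6.4535−5.1625)/(20.6145−10.9036)=0.1329; B=V−Δ·S=3.5028
Node (2,2) S=32.2102: V=(p*·22.9083+(1−p*)·6.4535)/1.06=17.5265; Δ=(22.9083−6.4535)/(38.9743−20.6145)=0.8962; B=V−Δ·S=-11.3416
Node (1,0) S=14.0800: V=(p*·5.7677+(1−p*)·6.1454)/1.06=5.5350; Δ=(5.7677−6.1454)/(17.0368−9.0112)=-0.0471; B=V−Δ·S=6.1977
Node (1,1) S=26.6200: V=(p*·17.5265+(1−p*)·5.7677)/1.06=13.6152; Δ=(17.5265−5.7677)/(32.2102−17.0368)=0.7750; B=V−Δ·S=-7.0143
Node (0,0) S=22.0000: V=(p*·13.6152+(1−p*)·5.5350)/1.06=10.8385; Δ=(13.6152−5.5350)/(26.6200−14.0800)=0.6444; B=V−Δ·S=-3.3372
Self-financing check: at every node Δ·S+B equals the discounted successor values.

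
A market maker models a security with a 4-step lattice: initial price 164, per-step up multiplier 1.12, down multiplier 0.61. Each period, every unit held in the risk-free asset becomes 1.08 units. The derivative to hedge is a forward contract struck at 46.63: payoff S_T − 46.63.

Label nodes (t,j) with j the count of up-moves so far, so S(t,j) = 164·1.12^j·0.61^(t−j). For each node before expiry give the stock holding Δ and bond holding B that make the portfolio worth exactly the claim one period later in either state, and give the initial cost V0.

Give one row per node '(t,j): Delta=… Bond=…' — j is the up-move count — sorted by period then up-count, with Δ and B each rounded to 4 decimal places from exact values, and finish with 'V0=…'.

Under the risk-neutral measure, an up-move has probability p* = (R−d)/(u−d) = 0.9216 and values discount at R = 1.08.
Terminal values V(4,·): V(4,0)=-23.9228, V(4,1)=-4.9381, V(4,2)=29.9190, V(4,3)=93.9190, V(4,4)=211.4272
(3,0): S=37.2249. Δ = (V_up−V_dn)/(S_up−S_dn) = (-4.9381−-23.9228)/(41.6919−22.7072) = 1.0000. V = [p*·-4.9381 + (1−p*)·-23.9228]/1.08 = -5.9510. B = V − Δ·S = -43.1759.
(3,1): S=68.3473. Δ = (V_up−V_dn)/(S_up−S_dn) = (29.9190−-4.9381)/(76.5490−41.6919) = 1.0000. V = [p*·29.9190 + (1−p*)·-4.9381]/1.08 = 25.1714. B = V − Δ·S = -43.1759.
(3,2): S=125.4902. Δ = (V_up−V_dn)/(S_up−S_dn) = (93.9190−29.9190)/(140.5490−76.5490) = 1.0000. V = [p*·93.9190 + (1−p*)·29.9190]/1.08 = 82.3143. B = V − Δ·S = -43.1759.
(3,3): S=230.4082. Δ = (V_up−V_dn)/(S_up−S_dn) = (211.4272−93.9190)/(258.0572−140.5490) = 1.0000. V = [p*·211.4272 + (1−p*)·93.9190]/1.08 = 187.2323. B = V − Δ·S = -43.1759.
(2,0): S=61.0244. Δ = (V_up−V_dn)/(S_up−S_dn) = (25.1714−-5.9510)/(68.3473−37.2249) = 1.0000. V = [p*·25.1714 + (1−p*)·-5.9510]/1.08 = 21.0467. B = V − Δ·S = -39.9777.
(2,1): S=112.0448. Δ = (V_up−V_dn)/(S_up−S_dn) = (82.3143−25.1714)/(125.4902−68.3473) = 1.0000. V = [p*·82.3143 + (1−p*)·25.1714]/1.08 = 72.0671. B = V − Δ·S = -39.9777.
(2,2): S=205.7216. Δ = (V_up−V_dn)/(S_up−S_dn) = (187.2323−82.3143)/(230.4082−125.4902) = 1.0000. V = [p*·187.2323 + (1−p*)·82.3143]/1.08 = 165.7439. B = V − Δ·S = -39.9777.
(1,0): S=100.0400. Δ = (V_up−V_dn)/(S_up−S_dn) = (72.0671−21.0467)/(112.0448−61.0244) = 1.0000. V = [p*·72.0671 + (1−p*)·21.0467]/1.08 = 63.0236. B = V − Δ·S = -37.0164.
(1,1): S=183.6800. Δ = (V_up−V_dn)/(S_up−S_dn) = (165.7439−72.0671)/(205.7216−112.0448) = 1.0000. V = [p*·165.7439 + (1−p*)·72.0671]/1.08 = 146.6636. B = V − Δ·S = -37.0164.
(0,0): S=164.0000. Δ = (V_up−V_dn)/(S_up−S_dn) = (146.6636−63.0236)/(183.6800−100.0400) = 1.0000. V = [p*·146.6636 + (1−p*)·63.0236]/1.08 = 129.7256. B = V − Δ·S = -34.2744.
The time-0 hedge costs 129.7256, which is the no-arbitrage price.

(0,0): Delta=1.0000 Bond=-34.2744
(1,0): Delta=1.0000 Bond=-37.0164
(1,1): Delta=1.0000 Bond=-37.0164
(2,0): Delta=1.0000 Bond=-39.9777
(2,1): Delta=1.0000 Bond=-39.9777
(2,2): Delta=1.0000 Bond=-39.9777
(3,0): Delta=1.0000 Bond=-43.1759
(3,1): Delta=1.0000 Bond=-43.1759
(3,2): Delta=1.0000 Bond=-43.1759
(3,3): Delta=1.0000 Bond=-43.1759
V0=129.7256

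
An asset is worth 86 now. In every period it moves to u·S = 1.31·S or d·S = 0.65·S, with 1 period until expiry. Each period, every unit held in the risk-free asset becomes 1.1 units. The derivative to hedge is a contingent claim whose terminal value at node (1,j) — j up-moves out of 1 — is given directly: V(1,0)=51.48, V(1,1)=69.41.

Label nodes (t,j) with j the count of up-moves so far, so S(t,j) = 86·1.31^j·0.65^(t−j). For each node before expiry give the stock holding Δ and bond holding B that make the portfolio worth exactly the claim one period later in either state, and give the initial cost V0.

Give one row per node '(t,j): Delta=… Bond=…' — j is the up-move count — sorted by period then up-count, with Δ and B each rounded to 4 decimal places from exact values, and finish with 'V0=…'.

No-arbitrage ⇒ martingale measure with p* = (R−d)/(u−d) = 0.6818.
Terminal values V(1,·): V(1,0)=51.4800, V(1,1)=69.4100
  t=0,j=0: stock 86.0000 → up 112.6600 (V=69.4100), down 55.9000 (V=51.4800). Price 57.9136; hedge Δ=0.3159, bond B=30.7470.
Self-financing check: at every node Δ·S+B equals the discounted successor values.

(0,0): Delta=0.3159 Bond=30.7470
V0=57.9136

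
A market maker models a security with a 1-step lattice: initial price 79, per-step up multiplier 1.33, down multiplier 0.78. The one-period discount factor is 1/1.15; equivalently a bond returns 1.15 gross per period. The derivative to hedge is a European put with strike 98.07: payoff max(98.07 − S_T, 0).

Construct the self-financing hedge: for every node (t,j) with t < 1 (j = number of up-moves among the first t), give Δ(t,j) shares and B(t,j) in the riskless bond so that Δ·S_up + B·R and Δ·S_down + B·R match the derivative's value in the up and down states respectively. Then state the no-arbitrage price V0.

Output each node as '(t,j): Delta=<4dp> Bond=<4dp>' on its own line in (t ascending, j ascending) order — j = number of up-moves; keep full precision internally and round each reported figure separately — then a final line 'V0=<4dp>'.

The replicating-portfolio and risk-neutral prices coincide; use p* = (1.15−0.78)/(1.33−0.78) = 0.6727 for the latter.
Payoff layer (t=1): V(1,0)=36.4500, V(1,1)=0.0000
(0,0): S=79.0000. Δ = (V_up−V_dn)/(S_up−S_dn) = (0.0000−36.4500)/(105.0700−61.6200) = -0.8389. V = [p*·0.0000 + (1−p*)·36.4500]/1.15 = 10.3731. B = V − Δ·S = 76.6458.
The time-0 hedge costs 10.3731, which is the no-arbitrage price.

(0,0): Delta=-0.8389 Bond=76.6458
V0=10.3731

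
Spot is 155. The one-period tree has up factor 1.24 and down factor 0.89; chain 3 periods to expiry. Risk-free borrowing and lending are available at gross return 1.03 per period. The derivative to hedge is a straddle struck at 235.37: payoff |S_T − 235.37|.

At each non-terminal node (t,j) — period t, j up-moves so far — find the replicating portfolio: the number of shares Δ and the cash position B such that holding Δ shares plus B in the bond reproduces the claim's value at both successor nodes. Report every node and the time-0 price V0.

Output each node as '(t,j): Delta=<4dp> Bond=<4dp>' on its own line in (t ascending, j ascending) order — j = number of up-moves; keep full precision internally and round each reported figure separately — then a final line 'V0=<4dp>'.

The replicating-portfolio and risk-neutral prices coincide; use p* = (1.03−0.89)/(1.24−0.89) = 0.4000 for the latter.
Terminal values V(3,·): V(3,0)=126.0998, V(3,1)=83.1284, V(3,2)=23.2581, V(3,3)=60.1567
Node (2,0) S=122.7755: V=(p*·83.1284+(1−p*)·126.0998)/1.03=105.7391; Δ=(83.1284−126.0998)/(152.2416−109.2702)=-1.0000; B=V−Δ·S=228.5146
Node (2,1) S=171.0580: V=(p*·23.2581+(1−p*)·83.1284)/1.03=57.4566; Δ=(23.2581−83.1284)/(212.1119−152.2416)=-1.0000; B=V−Δ·S=228.5146
Node (2,2) S=238.3280: V=(p*·60.1567+(1−p*)·23.2581)/1.03=36.9102; Δ=(60.1567−23.2581)/(295.5267−212.1119)=0.4424; B=V−Δ·S=-68.5145
Node (1,0) S=137.9500: V=(p*·57.4566+(1−p*)·105.7391)/1.03=83.9088; Δ=(57.4566−105.7391)/(171.0580−122.7755)=-1.0000; B=V−Δ·S=221.8588
Node (1,1) S=192.2000: V=(p*·36.9102+(1−p*)·57.4566)/1.03=47.8039; Δ=(36.9102−57.4566)/(238.3280−171.0580)=-0.3054; B=V−Δ·S=106.5077
Node (0,0) S=155.0000: V=(p*·47.8039+(1−p*)·83.9088)/1.03=67.4435; Δ=(47.8039−83.9088)/(192.2000−137.9500)=-0.6655; B=V−Δ·S=170.6004
Root portfolio cost Δ·155+B reproduces V0=67.4435.

(0,0): Delta=-0.6655 Bond=170.6004
(1,0): Delta=-1.0000 Bond=221.8588
(1,1): Delta=-0.3054 Bond=106.5077
(2,0): Delta=-1.0000 Bond=228.5146
(2,1): Delta=-1.0000 Bond=228.5146
(2,2): Delta=0.4424 Bond=-68.5145
V0=67.4435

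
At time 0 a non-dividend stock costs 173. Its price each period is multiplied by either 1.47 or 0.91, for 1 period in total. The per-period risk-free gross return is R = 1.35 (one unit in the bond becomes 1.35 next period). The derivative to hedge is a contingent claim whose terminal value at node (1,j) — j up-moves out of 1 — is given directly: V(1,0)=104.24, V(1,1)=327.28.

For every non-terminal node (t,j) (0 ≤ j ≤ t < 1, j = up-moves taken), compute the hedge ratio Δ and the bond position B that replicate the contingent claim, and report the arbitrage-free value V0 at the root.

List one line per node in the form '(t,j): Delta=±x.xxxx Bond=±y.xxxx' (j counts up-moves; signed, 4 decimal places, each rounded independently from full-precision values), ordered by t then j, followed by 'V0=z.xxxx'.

(0,0): Delta=2.3022 Bond=-191.2593
V0=207.0265

Under the risk-neutral measure, an up-move has probability p* = (R−d)/(u−d) = 0.7857 and values discount at R = 1.35.
Terminal values V(1,·): V(1,0)=104.2400, V(1,1)=327.2800
(0,0): S=173.0000. Δ = (V_up−V_dn)/(S_up−S_dn) = (327.2800−104.2400)/(254.3100−157.4300) = 2.3022. V = [p*·327.2800 + (1−p*)·104.2400]/1.35 = 207.0265. B = V − Δ·S = -191.2593.
Self-financing check: at every node Δ·S+B equals the discounted successor values.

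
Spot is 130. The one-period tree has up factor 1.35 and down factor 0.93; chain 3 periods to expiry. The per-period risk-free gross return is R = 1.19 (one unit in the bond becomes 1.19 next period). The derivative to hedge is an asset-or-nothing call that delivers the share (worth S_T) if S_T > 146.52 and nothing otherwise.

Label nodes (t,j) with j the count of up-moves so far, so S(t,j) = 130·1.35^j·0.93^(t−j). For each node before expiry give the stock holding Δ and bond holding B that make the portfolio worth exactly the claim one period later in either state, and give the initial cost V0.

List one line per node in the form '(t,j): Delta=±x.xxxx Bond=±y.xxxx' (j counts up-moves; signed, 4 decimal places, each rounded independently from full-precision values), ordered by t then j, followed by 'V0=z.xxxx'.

No-arbitrage ⇒ martingale measure with p* = (R−d)/(u−d) = 0.6190.
Terminal values V(3,·): V(3,0)=0.0000, V(3,1)=151.7900, V(3,2)=220.3403, V(3,3)=319.8488
(2,0): S=112.4370. Δ = (V_up−V_dn)/(S_up−S_dn) = (151.7900−0.0000)/(151.7900−104.5664) = 3.2143. V = [p*·151.7900 + (1−p*)·0.0000]/1.19 = 78.9624. B = V − Δ·S = -282.4423.
(2,1): S=163.2150. Δ = (V_up−V_dn)/(S_up−S_dn) = (220.3403−151.7900)/(220.3403−151.7900) = 1.0000. V = [p*·220.3403 + (1−p*)·151.7900]/1.19 = 163.2150. B = V − Δ·S = 0.0000.
(2,2): S=236.9250. Δ = (V_up−V_dn)/(S_up−S_dn) = (319.8488−220.3403)/(319.8488−220.3403) = 1.0000. V = [p*·319.8488 + (1−p*)·220.3403]/1.19 = 236.9250. B = V − Δ·S = 0.0000.
(1,0): S=120.9000. Δ = (V_up−V_dn)/(S_up−S_dn) = (163.2150−78.9624)/(163.2150−112.4370) = 1.6592. V = [p*·163.2150 + (1−p*)·78.9624]/1.19 = 110.1838. B = V − Δ·S = -90.4177.
(1,1): S=175.5000. Δ = (V_up−V_dn)/(S_up−S_dn) = (236.9250−163.2150)/(236.9250−163.2150) = 1.0000. V = [p*·236.9250 + (1−p*)·163.2150]/1.19 = 175.5000. B = V − Δ·S = 0.0000.
(0,0): S=130.0000. Δ = (V_up−V_dn)/(S_up−S_dn) = (175.5000−110.1838)/(175.5000−120.9000) = 1.1963. V = [p*·175.5000 + (1−p*)·110.1838]/1.19 = 126.5695. B = V − Δ·S = -28.9452.
Root portfolio cost Δ·130+B reproduces V0=126.5695.

(0,0): Delta=1.1963 Bond=-28.9452
(1,0): Delta=1.6592 Bond=-90.4177
(1,1): Delta=1.0000 Bond=0.0000
(2,0): Delta=3.2143 Bond=-282.4423
(2,1): Delta=1.0000 Bond=0.0000
(2,2): Delta=1.0000 Bond=0.0000
V0=126.5695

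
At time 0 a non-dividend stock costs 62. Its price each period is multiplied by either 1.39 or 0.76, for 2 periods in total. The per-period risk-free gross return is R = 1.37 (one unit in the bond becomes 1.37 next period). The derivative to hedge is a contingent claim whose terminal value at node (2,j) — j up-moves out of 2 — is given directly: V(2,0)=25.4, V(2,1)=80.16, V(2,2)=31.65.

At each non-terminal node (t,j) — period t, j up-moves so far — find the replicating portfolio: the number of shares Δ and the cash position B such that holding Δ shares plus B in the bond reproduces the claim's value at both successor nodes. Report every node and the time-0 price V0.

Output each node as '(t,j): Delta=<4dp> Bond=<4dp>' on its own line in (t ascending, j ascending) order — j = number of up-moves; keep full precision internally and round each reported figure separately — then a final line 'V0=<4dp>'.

Risk-neutral probability p* = (R−d)/(u−d) = (1.37−0.76)/(1.39−0.76) = 0.9683.
Payoff layer (t=2): V(2,0)=25.4000, V(2,1)=80.1600, V(2,2)=31.6500
(1,0): S=47.1200. Δ = (V_up−V_dn)/(S_up−S_dn) = (80.1600−25.4000)/(65.4968−35.8112) = 1.8447. V = [p*·80.1600 + (1−p*)·25.4000]/1.37 = 57.2420. B = V − Δ·S = -29.6786.
(1,1): S=86.1800. Δ = (V_up−V_dn)/(S_up−S_dn) = (31.6500−80.1600)/(119.7902−65.4968) = -0.8935. V = [p*·31.6500 + (1−p*)·80.1600]/1.37 = 24.2263. B = V − Δ·S = 101.2263.
(0,0): S=62.0000. Δ = (V_up−V_dn)/(S_up−S_dn) = (24.2263−57.2420)/(86.1800−47.1200) = -0.8453. V = [p*·24.2263 + (1−p*)·57.2420]/1.37 = 18.4485. B = V − Δ·S = 70.8544.
The time-0 hedge costs 18.4485, which is the no-arbitrage price.

(0,0): Delta=-0.8453 Bond=70.8544
(1,0): Delta=1.8447 Bond=-29.6786
(1,1): Delta=-0.8935 Bond=101.2263
V0=18.4485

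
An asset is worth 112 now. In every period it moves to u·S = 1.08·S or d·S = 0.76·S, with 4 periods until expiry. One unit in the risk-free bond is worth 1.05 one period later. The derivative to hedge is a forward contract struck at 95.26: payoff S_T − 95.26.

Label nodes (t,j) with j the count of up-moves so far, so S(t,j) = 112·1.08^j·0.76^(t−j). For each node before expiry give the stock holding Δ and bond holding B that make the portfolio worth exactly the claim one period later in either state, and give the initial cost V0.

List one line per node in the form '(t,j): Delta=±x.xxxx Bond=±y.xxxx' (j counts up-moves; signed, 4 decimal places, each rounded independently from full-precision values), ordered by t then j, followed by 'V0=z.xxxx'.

(0,0): Delta=1.0000 Bond=-78.3706
(1,0): Delta=1.0000 Bond=-82.2892
(1,1): Delta=1.0000 Bond=-82.2892
(2,0): Delta=1.0000 Bond=-86.4036
(2,1): Delta=1.0000 Bond=-86.4036
(2,2): Delta=1.0000 Bond=-86.4036
(3,0): Delta=1.0000 Bond=-90.7238
(3,1): Delta=1.0000 Bond=-90.7238
(3,2): Delta=1.0000 Bond=-90.7238
(3,3): Delta=1.0000 Bond=-90.7238
V0=33.6294

Since d<R<u, set p* = (R−d)/(u−d) = 0.9062; price each node as the discounted p*-expectation of its children.
Payoff layer (t=4): V(4,0)=-57.8944, V(4,1)=-42.1615, V(4,2)=-19.8042, V(4,3)=11.9667, V(4,4)=57.1148
  t=3,j=0: stock 49.1653 → up 53.0985 (V=-42.1615), down 37.3656 (V=-57.8944). Price -41.5585; hedge Δ=1.0000, bond B=-90.7238.
  t=3,j=1: stock 69.8665 → up 75.4558 (V=-19.8042), down 53.0985 (V=-42.1615). Price -20.8573; hedge Δ=1.0000, bond B=-90.7238.
  t=3,j=2: stock 99.2840 → up 107.2267 (V=11.9667), down 75.4558 (V=-19.8042). Price 8.5602; hedge Δ=1.0000, bond B=-90.7238.
  t=3,j=3: stock 141.0877 → up 152.3748 (V=57.1148), down 107.2267 (V=11.9667). Price 50.3639; hedge Δ=1.0000, bond B=-90.7238.
  t=2,j=0: stock 64.6912 → up 69.8665 (V=-20.8573), down 49.1653 (V=-41.5585). Price -21.7124; hedge Δ=1.0000, bond B=-86.4036.
  t=2,j=1: stock 91.9296 → up 99.2840 (V=8.5602), down 69.8665 (V=-20.8573). Price 5.5260; hedge Δ=1.0000, bond B=-86.4036.
  t=2,j=2: stock 130.6368 → up 141.0877 (V=50.3639), down 99.2840 (V=8.5602). Price 44.2332; hedge Δ=1.0000, bond B=-86.4036.
  t=1,j=0: stock 85.1200 → up 91.9296 (V=5.5260), down 64.6912 (V=-21.7124). Price 2.8308; hedge Δ=1.0000, bond B=-82.2892.
  t=1,j=1: stock 120.9600 → up 130.6368 (V=44.2332), down 91.9296 (V=5.5260). Price 38.6708; hedge Δ=1.0000, bond B=-82.2892.
  t=0,j=0: stock 112.0000 → up 120.9600 (V=38.6708), down 85.1200 (V=2.8308). Price 33.6294; hedge Δ=1.0000, bond B=-78.3706.
Check: Δ(0,0)·S0 + B(0,0) = 33.6294 = V0.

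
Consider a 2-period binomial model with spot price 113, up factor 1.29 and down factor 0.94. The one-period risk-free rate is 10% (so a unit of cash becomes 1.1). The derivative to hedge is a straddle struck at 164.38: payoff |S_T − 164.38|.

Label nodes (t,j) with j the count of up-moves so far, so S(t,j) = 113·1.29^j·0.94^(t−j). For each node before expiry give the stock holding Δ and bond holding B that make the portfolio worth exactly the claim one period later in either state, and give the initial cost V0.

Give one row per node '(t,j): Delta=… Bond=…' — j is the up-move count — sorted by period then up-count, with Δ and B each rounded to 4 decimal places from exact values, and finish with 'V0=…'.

(0,0): Delta=-0.5027 Bond=87.8302
(1,0): Delta=-1.0000 Bond=149.4364
(1,1): Delta=-0.0724 Bond=33.8857
V0=31.0250

Under the risk-neutral measure, an up-move has probability p* = (R−d)/(u−d) = 0.4571 and values discount at R = 1.1.
Terminal values V(2,·): V(2,0)=64.5332, V(2,1)=27.3562, V(2,2)=23.6633
(1,0): S=106.2200. Δ = (V_up−V_dn)/(S_up−S_dn) = (27.3562−64.5332)/(137.0238−99.8468) = -1.0000. V = [p*·27.3562 + (1−p*)·64.5332]/1.1 = 43.2164. B = V − Δ·S = 149.4364.
(1,1): S=145.7700. Δ = (V_up−V_dn)/(S_up−S_dn) = (23.6633−27.3562)/(188.0433−137.0238) = -0.0724. V = [p*·23.6633 + (1−p*)·27.3562]/1.1 = 23.3346. B = V − Δ·S = 33.8857.
(0,0): S=113.0000. Δ = (V_up−V_dn)/(S_up−S_dn) = (23.3346−43.2164)/(145.7700−106.2200) = -0.5027. V = [p*·23.3346 + (1−p*)·43.2164]/1.1 = 31.0250. B = V − Δ·S = 87.8302.
Check: Δ(0,0)·S0 + B(0,0) = 31.0250 = V0.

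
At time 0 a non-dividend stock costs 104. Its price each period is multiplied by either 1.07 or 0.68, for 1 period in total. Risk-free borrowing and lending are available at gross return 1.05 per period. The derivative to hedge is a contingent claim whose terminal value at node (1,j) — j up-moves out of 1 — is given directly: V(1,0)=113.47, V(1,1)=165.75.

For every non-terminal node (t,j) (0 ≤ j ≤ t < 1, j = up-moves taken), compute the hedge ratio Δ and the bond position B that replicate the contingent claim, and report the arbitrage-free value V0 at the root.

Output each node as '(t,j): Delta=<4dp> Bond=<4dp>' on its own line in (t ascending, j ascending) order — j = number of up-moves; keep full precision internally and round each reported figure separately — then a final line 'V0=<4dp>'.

The replicating-portfolio and risk-neutral prices coincide; use p* = (1.05−0.68)/(1.07−0.68) = 0.9487 for the latter.
Terminal values V(1,·): V(1,0)=113.4700, V(1,1)=165.7500
(0,0): S=104.0000. Δ = (V_up−V_dn)/(S_up−S_dn) = (165.7500−113.4700)/(111.2800−70.7200) = 1.2890. V = [p*·165.7500 + (1−p*)·113.4700]/1.05 = 155.3038. B = V − Δ·S = 21.2525.
Each (Δ,B) replicates both successor values, so the strategy is self-financing and V0 is arbitrage-free.

(0,0): Delta=1.2890 Bond=21.2525
V0=155.3038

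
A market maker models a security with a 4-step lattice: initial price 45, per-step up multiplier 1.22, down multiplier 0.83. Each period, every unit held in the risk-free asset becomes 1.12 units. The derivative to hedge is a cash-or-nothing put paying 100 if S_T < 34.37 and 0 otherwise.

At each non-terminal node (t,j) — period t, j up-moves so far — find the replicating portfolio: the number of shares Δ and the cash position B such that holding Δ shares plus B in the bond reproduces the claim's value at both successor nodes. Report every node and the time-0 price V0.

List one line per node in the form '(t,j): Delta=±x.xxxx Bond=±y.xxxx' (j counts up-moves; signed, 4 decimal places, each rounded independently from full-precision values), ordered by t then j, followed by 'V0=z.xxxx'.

Under the risk-neutral measure, an up-move has probability p* = (R−d)/(u−d) = 0.7436 and values discount at R = 1.12.
Terminal values V(4,·): V(4,0)=100.0000, V(4,1)=100.0000, V(4,2)=0.0000, V(4,3)=0.0000, V(4,4)=0.0000
Node (3,0) S=25.7304: V=(p*·100.0000+(1−p*)·100.0000)/1.12=89.2857; Δ=(100.0000−100.0000)/(31.3911−21.3562)=0.0000; B=V−Δ·S=89.2857
Node (3,1) S=37.8206: V=(p*·0.0000+(1−p*)·100.0000)/1.12=22.8938; Δ=(0.0000−100.0000)/(46.1411−31.3911)=-6.7796; B=V−Δ·S=279.3040
Node (3,2) S=55.5917: V=(p*·0.0000+(1−p*)·0.0000)/1.12=0.0000; Δ=(0.0000−0.0000)/(67.8219−46.1411)=0.0000; B=V−Δ·S=0.0000
Node (3,3) S=81.7132: V=(p*·0.0000+(1−p*)·0.0000)/1.12=0.0000; Δ=(0.0000−0.0000)/(99.6901−67.8219)=0.0000; B=V−Δ·S=0.0000
Node (2,0) S=31.0005: V=(p*·22.8938+(1−p*)·89.2857)/1.12=35.6405; Δ=(22.8938−89.2857)/(37.8206−25.7304)=-5.4914; B=V−Δ·S=205.8762
Node (2,1) S=45.5670: V=(p*·0.0000+(1−p*)·22.8938)/1.12=5.2412; Δ=(0.0000−22.8938)/(55.5917−37.8206)=-1.2883; B=V−Δ·S=63.9432
Node (2,2) S=66.9780: V=(p*·0.0000+(1−p*)·0.0000)/1.12=0.0000; Δ=(0.0000−0.0000)/(81.7132−55.5917)=0.0000; B=V−Δ·S=0.0000
Node (1,0) S=37.3500: V=(p*·5.2412+(1−p*)·35.6405)/1.12=11.6392; Δ=(5.2412−35.6405)/(45.5670−31.0005)=-2.0869; B=V−Δ·S=89.5860
Node (1,1) S=54.9000: V=(p*·0.0000+(1−p*)·5.2412)/1.12=1.1999; Δ=(0.0000−5.2412)/(66.9780−45.5670)=-0.2448; B=V−Δ·S=14.6390
Node (0,0) S=45.0000: V=(p*·1.1999+(1−p*)·11.6392)/1.12=3.4613; Δ=(1.1999−11.6392)/(54.9000−37.3500)=-0.5948; B=V−Δ·S=30.2287
The time-0 hedge costs 3.4613, which is the no-arbitrage price.

(0,0): Delta=-0.5948 Bond=30.2287
(1,0): Delta=-2.0869 Bond=89.5860
(1,1): Delta=-0.2448 Bond=14.6390
(2,0): Delta=-5.4914 Bond=205.8762
(2,1): Delta=-1.2883 Bond=63.9432
(2,2): Delta=0.0000 Bond=0.0000
(3,0): Delta=0.0000 Bond=89.2857
(3,1): Delta=-6.7796 Bond=279.3040
(3,2): Delta=0.0000 Bond=0.0000
(3,3): Delta=0.0000 Bond=0.0000
V0=3.4613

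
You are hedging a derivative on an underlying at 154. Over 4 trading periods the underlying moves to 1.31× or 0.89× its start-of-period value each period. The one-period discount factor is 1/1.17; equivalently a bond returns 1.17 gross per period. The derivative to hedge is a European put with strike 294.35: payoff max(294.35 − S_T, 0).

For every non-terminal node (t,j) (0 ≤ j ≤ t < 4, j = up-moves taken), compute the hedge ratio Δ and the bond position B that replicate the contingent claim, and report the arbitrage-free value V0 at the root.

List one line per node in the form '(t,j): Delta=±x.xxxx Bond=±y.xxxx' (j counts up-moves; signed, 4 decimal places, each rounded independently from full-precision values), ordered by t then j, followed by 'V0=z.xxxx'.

(0,0): Delta=-0.5250 Bond=103.6153
(1,0): Delta=-0.9223 Bond=175.6843
(1,1): Delta=-0.3901 Bond=94.0028
(2,0): Delta=-1.0000 Bond=215.0267
(2,1): Delta=-0.8959 Bond=200.8126
(2,2): Delta=-0.2182 Bond=64.5685
(3,0): Delta=-1.0000 Bond=251.5812
(3,1): Delta=-1.0000 Bond=251.5812
(3,2): Delta=-0.8606 Bond=226.6356
(3,3): Delta=0.0000 Bond=0.0000
V0=22.7632

Risk-neutral probability p* = (R−d)/(u−d) = (1.17−0.89)/(1.31−0.89) = 0.6667.
At expiry t=4: V(4,0)=197.7269, V(4,1)=152.1296, V(4,2)=85.0143, V(4,3)=0.0000, V(4,4)=0.0000
(3,0): S=108.5652. Δ = (V_up−V_dn)/(S_up−S_dn) = (152.1296−197.7269)/(142.2204−96.6231) = -1.0000. V = [p*·152.1296 + (1−p*)·197.7269]/1.17 = 143.0160. B = V − Δ·S = 251.5812.
(3,1): S=159.7983. Δ = (V_up−V_dn)/(S_up−S_dn) = (85.0143−152.1296)/(209.3357−142.2204) = -1.0000. V = [p*·85.0143 + (1−p*)·152.1296]/1.17 = 91.7829. B = V − Δ·S = 251.5812.
(3,2): S=235.2087. Δ = (V_up−V_dn)/(S_up−S_dn) = (0.0000−85.0143)/(308.1234−209.3357) = -0.8606. V = [p*·0.0000 + (1−p*)·85.0143]/1.17 = 24.2206. B = V − Δ·S = 226.6356.
(3,3): S=346.2060. Δ = (V_up−V_dn)/(S_up−S_dn) = (0.0000−0.0000)/(453.5299−308.1234) = 0.0000. V = [p*·0.0000 + (1−p*)·0.0000]/1.17 = 0.0000. B = V − Δ·S = 0.0000.
(2,0): S=121.9834. Δ = (V_up−V_dn)/(S_up−S_dn) = (91.7829−143.0160)/(159.7983−108.5652) = -1.0000. V = [p*·91.7829 + (1−p*)·143.0160]/1.17 = 93.0433. B = V − Δ·S = 215.0267.
(2,1): S=179.5486. Δ = (V_up−V_dn)/(S_up−S_dn) = (24.2206−91.7829)/(235.2087−159.7983) = -0.8959. V = [p*·24.2206 + (1−p*)·91.7829]/1.17 = 39.9499. B = V − Δ·S = 200.8126.
(2,2): S=264.2794. Δ = (V_up−V_dn)/(S_up−S_dn) = (0.0000−24.2206)/(346.2060−235.2087) = -0.2182. V = [p*·0.0000 + (1−p*)·24.2206]/1.17 = 6.9005. B = V − Δ·S = 64.5685.
(1,0): S=137.0600. Δ = (V_up−V_dn)/(S_up−S_dn) = (39.9499−93.0433)/(179.5486−121.9834) = -0.9223. V = [p*·39.9499 + (1−p*)·93.0433]/1.17 = 49.2715. B = V − Δ·S = 175.6843.
(1,1): S=201.7400. Δ = (V_up−V_dn)/(S_up−S_dn) = (6.9005−39.9499)/(264.2794−179.5486) = -0.3901. V = [p*·6.9005 + (1−p*)·39.9499]/1.17 = 15.3136. B = V − Δ·S = 94.0028.
(0,0): S=154.0000. Δ = (V_up−V_dn)/(S_up−S_dn) = (15.3136−49.2715)/(201.7400−137.0600) = -0.5250. V = [p*·15.3136 + (1−p*)·49.2715]/1.17 = 22.7632. B = V − Δ·S = 103.6153.
Check: Δ(0,0)·S0 + B(0,0) = 22.7632 = V0.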